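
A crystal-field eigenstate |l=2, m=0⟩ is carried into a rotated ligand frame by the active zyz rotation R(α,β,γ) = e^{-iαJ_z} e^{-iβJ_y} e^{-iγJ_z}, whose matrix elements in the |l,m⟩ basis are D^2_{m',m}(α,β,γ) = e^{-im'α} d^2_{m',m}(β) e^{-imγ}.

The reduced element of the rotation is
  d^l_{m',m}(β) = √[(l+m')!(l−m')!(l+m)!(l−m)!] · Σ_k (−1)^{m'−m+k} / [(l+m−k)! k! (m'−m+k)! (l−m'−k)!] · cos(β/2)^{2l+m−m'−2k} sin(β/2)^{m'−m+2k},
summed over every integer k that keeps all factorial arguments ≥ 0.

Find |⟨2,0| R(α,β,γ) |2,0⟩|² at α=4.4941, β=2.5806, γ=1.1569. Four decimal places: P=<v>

Split into d^2_{0,0}(β=2.5806) × two z-phases.
With c≡cos(β/2)=0.276833 and s≡sin(β/2)=0.960918, N=[2·2·2·2]^{1/2}=4.000000
Admissible k: 0..2 (factorial args all ≥0)
  k=0: (−1)^0·4.0000/(4)·0.2768^4·0.9609^0 = +0.005873
  k=1: (−1)^1·4.0000/(1)·0.2768^2·0.9609^2 = -0.283053
  k=2: (−1)^2·4.0000/(4)·0.2768^0·0.9609^4 = +0.852601
d^2_{0,0}(2.5806) = +0.005873 -0.283053 +0.852601 = +0.575421
|D^2_{0,0}|² = |d^2_{0,0}(β)|² = (+0.575421)² = 0.331109 (the z-rotation phases have unit modulus)

P=0.3311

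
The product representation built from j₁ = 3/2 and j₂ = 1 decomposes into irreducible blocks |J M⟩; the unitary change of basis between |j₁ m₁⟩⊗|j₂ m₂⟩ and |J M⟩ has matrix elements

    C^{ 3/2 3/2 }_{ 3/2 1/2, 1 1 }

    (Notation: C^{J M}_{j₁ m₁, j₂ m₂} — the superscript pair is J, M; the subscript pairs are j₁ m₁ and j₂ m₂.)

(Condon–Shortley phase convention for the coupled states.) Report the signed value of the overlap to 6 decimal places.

triangle: 1!×2!×1!/5! = 2/120
(j±m)!: 2!×1!×2!×0!×3!×0! = 24
prefactor² = (2J+1)×Δ×N² = 8/5
  k=1: −1/(1!×0!×0!×1!×2!×0!) = -1/2
Σ = -1/2  ⇒  CG² = 8/5×(-1/2)² = 2/5
CG = −√(2/5) = -0.632456

−√(2/5) ≈ -0.632456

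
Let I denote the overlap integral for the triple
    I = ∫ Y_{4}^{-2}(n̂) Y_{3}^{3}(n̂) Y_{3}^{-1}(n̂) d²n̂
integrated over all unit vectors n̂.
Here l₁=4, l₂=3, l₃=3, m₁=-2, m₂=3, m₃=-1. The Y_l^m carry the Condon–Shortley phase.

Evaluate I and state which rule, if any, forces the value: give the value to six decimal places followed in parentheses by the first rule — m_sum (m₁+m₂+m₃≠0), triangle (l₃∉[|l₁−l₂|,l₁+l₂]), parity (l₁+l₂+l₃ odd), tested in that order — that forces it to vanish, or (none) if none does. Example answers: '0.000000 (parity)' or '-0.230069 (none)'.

-0.188451 (none)

Rules hold: Σm=0, L=10 even, 1≤3≤7.
N = 9·7·7 = 441
Δ = 4!·4!·2!/11! = 1/34650
Racah Σ t=1..3: t=1:−1/72 t=2:+1/16 t=3:−1/72 = 5/144
⇒ 3j(4 3 3; 0 0 0)² = 2/77, sgn -1
Racah Σ t=4..4: t=4:+1/192 = 1/192
⇒ 3j(4 3 3; -2 3 -1)² = 3/77, sgn +1
4πI² = N·(3j₀)²·(3jₘ)² = 54/121
I = -1·√(0.446281/4π) = -0.18845135
No selection rule forces the value: the integral is nonzero (none).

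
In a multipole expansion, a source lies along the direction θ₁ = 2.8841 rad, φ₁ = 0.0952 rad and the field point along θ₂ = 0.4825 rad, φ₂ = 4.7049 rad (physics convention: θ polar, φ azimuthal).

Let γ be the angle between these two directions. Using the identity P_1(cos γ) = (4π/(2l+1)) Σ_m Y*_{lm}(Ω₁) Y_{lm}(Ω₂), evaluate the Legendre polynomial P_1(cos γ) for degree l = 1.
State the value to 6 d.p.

Summing Y*_{l m}(θ₁,φ₁)·Y_{l m}(θ₂,φ₂) over m ∈ [−1, 1]; prefactor 4π/(2·1+1) = 4.188790:
  m=-1: (0.08758 + 0.00836j) × (-0.00120 + 0.16030j) = -0.00145 + 0.01403j  (running Σ = -0.00145 + 0.01403j)
  m=0: (-0.47249 + 0.00000j) × (0.43282 + 0.00000j) = -0.20451 + 0.00000j  (running Σ = -0.20595 + 0.01403j)
  m=1: (-0.08758 + 0.00836j) × (0.00120 + 0.16030j) = -0.00145 - 0.01403j  (running Σ = -0.20740 + 0.00000j)
Accumulated sum -0.20740 + 0.00000j; after 4π/(2l+1) scaling, -0.86875 + 0.00000j ⇒ P_1 = -0.868745

-0.868745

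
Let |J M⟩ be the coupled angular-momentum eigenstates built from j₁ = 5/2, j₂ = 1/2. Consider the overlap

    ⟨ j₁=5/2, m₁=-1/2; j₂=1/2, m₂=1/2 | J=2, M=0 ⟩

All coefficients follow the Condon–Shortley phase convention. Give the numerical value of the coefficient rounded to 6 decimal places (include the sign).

triangle: 1!*4!*0!/6! = 24/720
(j±m)!: 2!*3!*1!*0!*2!*2! = 48
prefactor² = (2J+1)*Δ*N² = 8
  k=1: −1/(1!*0!*2!*0!*2!*0!) = -1/4
Σ = -1/4  ⇒  CG² = 8*(-1/4)² = 1/2
CG = −√(1/2) = -0.707107

-0.707107  (= −√(1/2))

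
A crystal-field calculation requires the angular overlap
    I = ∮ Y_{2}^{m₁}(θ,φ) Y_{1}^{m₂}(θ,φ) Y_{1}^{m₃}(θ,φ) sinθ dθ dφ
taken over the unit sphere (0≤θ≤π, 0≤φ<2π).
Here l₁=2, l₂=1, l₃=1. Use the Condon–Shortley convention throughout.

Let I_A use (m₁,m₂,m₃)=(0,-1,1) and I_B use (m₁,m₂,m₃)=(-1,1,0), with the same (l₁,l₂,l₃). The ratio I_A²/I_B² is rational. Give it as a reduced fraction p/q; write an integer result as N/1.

Same 2,1,1: normalisation and zero-m 3j drop out of the ratio.
A: Δ: 2! 2! 0! / 5! → 1/30; sum: t=0:+1/4 = 1/4; 3j²(2 1 1; 0 -1 1) = Δ·Π!·Σ² = 1/30  (sign +1)
B: Δ: 2! 2! 0! / 5! → 1/30; sum: t=2:+1/2 = 1/2; 3j²(2 1 1; -1 1 0) = Δ·Π!·Σ² = 1/10  (sign -1)
I_A²/I_B² = (1/30)/(1/10) = 1/3

1/3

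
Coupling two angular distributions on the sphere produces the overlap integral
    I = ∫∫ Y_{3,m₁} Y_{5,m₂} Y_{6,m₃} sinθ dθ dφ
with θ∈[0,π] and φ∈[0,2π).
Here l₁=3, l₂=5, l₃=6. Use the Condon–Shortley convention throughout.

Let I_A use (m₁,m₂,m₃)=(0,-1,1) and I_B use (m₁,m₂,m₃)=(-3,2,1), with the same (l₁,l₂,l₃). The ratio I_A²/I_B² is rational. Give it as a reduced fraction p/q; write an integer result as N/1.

5/7

l's match ⇒ only the (l;m) 3-j factors differ between A and B.
A: triangle coeff Δ(3,5,6) = 1/675675; Σ_t [0,2]: t=0:+1/6912 t=1:−1/2880 t=2:+1/17280 = -1/6912; (3j)²=5/429 [(3 5 6; 0 -1 1)], sign=+1
B: triangle coeff Δ(3,5,6) = 1/675675; Σ_t [2,2]: t=2:+1/34560 = 1/34560; (3j)²=7/429 [(3 5 6; -3 2 1)], sign=-1
I_A²/I_B² = (5/429)/(7/429) = 5/7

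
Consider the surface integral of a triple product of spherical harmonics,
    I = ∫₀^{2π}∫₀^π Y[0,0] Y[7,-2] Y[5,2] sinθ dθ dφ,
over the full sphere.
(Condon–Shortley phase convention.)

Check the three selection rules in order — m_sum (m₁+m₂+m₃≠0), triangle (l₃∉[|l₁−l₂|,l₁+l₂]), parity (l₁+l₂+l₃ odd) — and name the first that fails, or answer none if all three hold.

m₁+m₂+m₃ = 0 − 2 + 2 = 0  ✓
triangle: need |l₁−l₂| ≤ l₃ ≤ l₁+l₂ = [7,7]; l₃=5 is outside  ✗
parity: l₁+l₂+l₃ = 12 is even

triangle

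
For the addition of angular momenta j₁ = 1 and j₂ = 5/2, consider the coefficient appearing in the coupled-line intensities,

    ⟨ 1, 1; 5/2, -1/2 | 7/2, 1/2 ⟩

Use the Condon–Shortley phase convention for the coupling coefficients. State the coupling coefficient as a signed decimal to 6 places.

+0.534522

j₁+j₂−J=0  J+j₁−j₂=2  J−j₁+j₂=5  j₁+j₂+J+1=8
(j₁±m₁, j₂±m₂, J±M) = (2,0,2,3,4,3)
P² = 1152/7
sum k=0..0:
  [0] +1/24 = 1/24
S = 1/24
C² = P²·S² = 2/7 ; C = +0.534522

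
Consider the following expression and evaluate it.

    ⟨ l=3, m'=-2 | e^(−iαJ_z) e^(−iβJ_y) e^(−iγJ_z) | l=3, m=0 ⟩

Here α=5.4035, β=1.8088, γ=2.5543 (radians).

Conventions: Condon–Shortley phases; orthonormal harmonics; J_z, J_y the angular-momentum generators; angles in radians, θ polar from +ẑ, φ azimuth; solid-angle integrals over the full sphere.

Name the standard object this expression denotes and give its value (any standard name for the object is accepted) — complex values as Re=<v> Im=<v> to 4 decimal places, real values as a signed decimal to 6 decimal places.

This is a Wigner D-matrix element — the rotation-matrix element ⟨l m'| R(α,β,γ) |l m⟩ in the angular-momentum basis.
D^3_{-2,0}(5.4035,1.8088,2.5543) = e^{-i·-2·5.4035}·d^3_{-2,0}(1.8088)·e^{-i·0·2.5543}. Compute d first:
c=cos(1.808800/2)=0.618157, s=sin(1.808800/2)=0.786054; N=√[1·120·6·6]=65.726707
k∈{2,3} keeps every argument non-negative
  k=2: (−1)^0·65.7267/(12)·0.6182^4·0.7861^2 = +0.494154
  k=3: (−1)^1·65.7267/(12)·0.6182^2·0.7861^4 = -0.799041
d^3_{-2,0}(1.8088) = +0.494154 -0.799041 = -0.304887
D = (-0.187459-0.982272i)·(-0.304887)·(+1.000000+0.000000i) = +0.057154+0.299483i

Wigner D-matrix element, Re=0.0572 Im=0.2995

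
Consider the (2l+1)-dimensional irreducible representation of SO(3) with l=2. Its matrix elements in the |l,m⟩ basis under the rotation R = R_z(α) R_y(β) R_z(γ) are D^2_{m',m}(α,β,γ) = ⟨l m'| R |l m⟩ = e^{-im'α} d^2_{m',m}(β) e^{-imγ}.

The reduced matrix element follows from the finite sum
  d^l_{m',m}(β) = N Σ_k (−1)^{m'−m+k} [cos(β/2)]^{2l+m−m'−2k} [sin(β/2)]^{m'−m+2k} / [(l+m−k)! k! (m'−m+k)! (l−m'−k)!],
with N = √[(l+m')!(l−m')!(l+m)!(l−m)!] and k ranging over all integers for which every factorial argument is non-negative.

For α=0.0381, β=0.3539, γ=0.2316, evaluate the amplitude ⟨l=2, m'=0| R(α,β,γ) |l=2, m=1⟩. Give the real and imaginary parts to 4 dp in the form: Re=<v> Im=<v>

Re=0.3875 Im=-0.0914

First d^2_{0,1}(β=0.3539), then the phase factors e^{-i(0)α} and e^{-i(1)γ}:
Half-angle: c=0.984385, s=0.176028. N=√(2·2·6·1)=4.898979
Admissible k: 1..2 (factorial args all ≥0)
  k=1: (−1)^0·4.8990/(2)·0.9844^3·0.1760^1 = +0.411294
  k=2: (−1)^1·4.8990/(2)·0.9844^1·0.1760^3 = -0.013152
d^2_{0,1}(0.3539) = +0.411294 -0.013152 = +0.398142
Attach z-rotation phases: D = e^{-i(0)(0.0381)}·(+0.398142)·e^{-i(1)(0.2316)} = +0.387512-0.091388i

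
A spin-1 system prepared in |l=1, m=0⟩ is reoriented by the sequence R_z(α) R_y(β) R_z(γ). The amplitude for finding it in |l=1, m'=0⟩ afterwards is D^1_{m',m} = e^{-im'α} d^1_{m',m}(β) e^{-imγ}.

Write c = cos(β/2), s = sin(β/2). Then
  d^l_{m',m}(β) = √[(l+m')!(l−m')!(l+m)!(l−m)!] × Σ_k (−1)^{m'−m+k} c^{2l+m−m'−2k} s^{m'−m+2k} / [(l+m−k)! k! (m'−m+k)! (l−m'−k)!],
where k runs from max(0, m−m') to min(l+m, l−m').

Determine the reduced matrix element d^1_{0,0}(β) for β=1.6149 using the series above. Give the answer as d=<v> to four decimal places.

d^1_{0,0}(β=1.6149) via the finite sum:
Half-angle: c=0.691343, s=0.722527. N=√(1·1·1·1)=1.000000
Admissible k: 0..1 (factorial args all ≥0)
  k=0: (−1)^0·1.0000/(1)·0.6913^2·0.7225^0 = +0.477955
  k=1: (−1)^1·1.0000/(1)·0.6913^0·0.7225^2 = -0.522045
d^1_{0,0}(1.6149) = +0.477955 -0.522045 = -0.044089

d=-0.0441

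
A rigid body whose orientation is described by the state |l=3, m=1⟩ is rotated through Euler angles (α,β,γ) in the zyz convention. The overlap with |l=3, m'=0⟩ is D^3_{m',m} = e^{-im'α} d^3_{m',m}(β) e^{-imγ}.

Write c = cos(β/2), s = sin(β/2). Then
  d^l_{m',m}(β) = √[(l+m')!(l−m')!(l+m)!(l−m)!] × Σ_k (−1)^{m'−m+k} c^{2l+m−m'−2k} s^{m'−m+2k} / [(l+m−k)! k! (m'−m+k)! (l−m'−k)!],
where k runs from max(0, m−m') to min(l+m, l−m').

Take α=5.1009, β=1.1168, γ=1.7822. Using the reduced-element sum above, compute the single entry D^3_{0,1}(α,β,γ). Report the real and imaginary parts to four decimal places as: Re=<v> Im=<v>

Split into d^3_{0,1}(β=1.1168) × two z-phases.
Half-angle: c=0.848104, s=0.529830. N=√(6·6·24·2)=41.569219
k: max(0,(1)−(0))=1 … min(3+(1),3−(0))=3
  k=1: (−1)^0·41.5692/(12)·0.8481^5·0.5298^1 = +0.805327
  k=2: (−1)^1·41.5692/(4)·0.8481^3·0.5298^3 = -0.942906
  k=3: (−1)^2·41.5692/(12)·0.8481^1·0.5298^5 = +0.122665
d^3_{0,1}(1.1168) = +0.805327 -0.942906 +0.122665 = -0.014913
Phases: e^{-i·(0)·5.1009}=+1.000000+0.000000i, e^{-i·(1)·1.7822}=-0.209833-0.977737i ⇒ D=+0.003129+0.014581i

Re=0.0031 Im=0.0146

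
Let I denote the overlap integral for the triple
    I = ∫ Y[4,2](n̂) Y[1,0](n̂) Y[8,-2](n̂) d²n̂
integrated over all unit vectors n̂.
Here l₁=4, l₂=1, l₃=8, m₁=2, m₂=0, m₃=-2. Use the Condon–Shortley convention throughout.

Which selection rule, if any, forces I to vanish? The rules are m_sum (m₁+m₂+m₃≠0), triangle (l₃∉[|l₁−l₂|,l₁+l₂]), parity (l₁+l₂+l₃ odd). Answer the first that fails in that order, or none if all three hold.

m₁+m₂+m₃ = 2 + 0 − 2 = 0  ✓
triangle: need |l₁−l₂| ≤ l₃ ≤ l₁+l₂ = [3,5]; l₃=8 is outside  ✗
parity: l₁+l₂+l₃ = 13 is odd

triangle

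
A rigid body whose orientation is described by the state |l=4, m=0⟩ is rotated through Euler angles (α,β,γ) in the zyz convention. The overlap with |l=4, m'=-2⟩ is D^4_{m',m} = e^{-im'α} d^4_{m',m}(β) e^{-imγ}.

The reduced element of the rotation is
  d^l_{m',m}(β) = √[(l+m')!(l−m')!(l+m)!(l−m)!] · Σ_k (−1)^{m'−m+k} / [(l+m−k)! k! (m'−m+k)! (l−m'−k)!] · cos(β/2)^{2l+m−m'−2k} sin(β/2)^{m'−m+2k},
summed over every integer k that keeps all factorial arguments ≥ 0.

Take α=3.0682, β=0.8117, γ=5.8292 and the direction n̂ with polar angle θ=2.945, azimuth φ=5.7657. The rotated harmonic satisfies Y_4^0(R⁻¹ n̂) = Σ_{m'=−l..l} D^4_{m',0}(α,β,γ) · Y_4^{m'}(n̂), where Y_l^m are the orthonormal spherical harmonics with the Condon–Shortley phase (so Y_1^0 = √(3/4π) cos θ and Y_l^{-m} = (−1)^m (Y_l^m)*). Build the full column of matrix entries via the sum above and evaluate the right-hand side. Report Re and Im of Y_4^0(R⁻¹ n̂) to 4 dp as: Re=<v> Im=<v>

Need the full column D^4_{m',0} for m'=−4..4 at α=3.0682, β=0.8117, γ=5.8292.
cos(β/2)=0.918767, sin(β/2)=0.394800
d^4_{-4,0}: single k=4 term ⇒ +0.144837;  D = +0.138640-0.041912i
d^4_{-3,0}: k∈[3..4] ⇒ +0.476675 -0.088017 = +0.388658;  D = -0.379275+0.084884i
d^4_{-2,0}: k∈[2..4] ⇒ +0.889422 -0.437945 +0.030325 = +0.481802;  D = +0.476620-0.070468i
d^4_{-1,0}: k∈[1..4] ⇒ +0.975731 -1.080997 +0.199603 -0.006143 = +0.088195;  D = -0.087957+0.006467i
d^4_{0,0}: k∈[0..4] ⇒ +0.507743 -1.500053 +0.623207 -0.051144 +0.000590 = -0.419657;  D = -0.419657+0.000000i
d^4_{1,0}: k∈[0..3] ⇒ -0.975731 +1.080997 -0.199603 +0.006143 = -0.088195;  D = +0.087957+0.006467i
d^4_{2,0}: k∈[0..2] ⇒ +0.889422 -0.437945 +0.030325 = +0.481802;  D = +0.476620+0.070468i
d^4_{3,0}: k∈[0..1] ⇒ -0.476675 +0.088017 = -0.388658;  D = +0.379275+0.084884i
d^4_{4,0}: single k=0 term ⇒ +0.144837;  D = +0.138640+0.041912i
Y_4^{m'}(θ=2.945,φ=5.7657) and Σ D·Y over m':
  (+0.1386-0.0419i)·(-0.0003+0.0006i)  (-0.3793+0.0849i)·(-0.0002-0.0091i)  (+0.4766-0.0705i)·(+0.0374+0.0629i)  (-0.0880+0.0065i)·(-0.2940-0.1674i)  (-0.4197+0.0000i)·(+0.6902+0.0000i)  (+0.0880+0.0065i)·(+0.2940-0.1674i)  (+0.4766+0.0705i)·(+0.0374-0.0629i)  (+0.3793+0.0849i)·(+0.0002-0.0091i)  (+0.1386+0.0419i)·(-0.0003-0.0006i)
Y_4^0(R⁻¹ n̂) = -0.189656+0.000000i

Re=-0.1897 Im=0.0000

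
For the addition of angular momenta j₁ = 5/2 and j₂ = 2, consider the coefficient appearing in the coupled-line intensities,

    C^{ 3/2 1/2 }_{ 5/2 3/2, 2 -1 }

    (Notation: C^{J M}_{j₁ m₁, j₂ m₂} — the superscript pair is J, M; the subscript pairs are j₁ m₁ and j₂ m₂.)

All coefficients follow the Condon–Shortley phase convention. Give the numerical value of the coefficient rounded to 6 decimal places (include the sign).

triangle: 3!*2!*1!/7! = 12/5040
(j±m)!: 4!*1!*1!*3!*2!*1! = 288
prefactor² = (2J+1)*Δ*N² = 96/35
  k=0: +1/(0!*3!*1!*1!*1!*0!) = 1/6
  k=1: −1/(1!*2!*0!*0!*2!*1!) = -1/4
Σ = -1/12  ⇒  CG² = 96/35*(-1/12)² = 2/105
CG = −√(2/105) = -0.138013

-0.138013  (= −√(2/105))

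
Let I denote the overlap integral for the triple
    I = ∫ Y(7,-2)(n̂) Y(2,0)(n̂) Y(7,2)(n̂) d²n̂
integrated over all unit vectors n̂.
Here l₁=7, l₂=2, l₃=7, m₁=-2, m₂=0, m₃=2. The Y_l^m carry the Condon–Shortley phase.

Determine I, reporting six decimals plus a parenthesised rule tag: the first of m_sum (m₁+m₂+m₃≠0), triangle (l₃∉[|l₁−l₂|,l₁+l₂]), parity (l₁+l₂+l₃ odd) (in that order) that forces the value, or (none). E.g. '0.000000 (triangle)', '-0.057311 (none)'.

0.125586 (none)

m-sum 0 ✓  L=16 even ✓  5≤7≤9 ✓
Π(2lᵢ+1) = 15×5×15 = 1125
triangle coeff Δ(7,2,7) = 1/185640
Σ_t [0,2]: t=0:+1/2419200 t=1:−1/518400 t=2:+1/2419200 = -1/907200
(3j)²=56/3315 [(7 2 7; 0 0 0)], sign=+1
Σ_t [0,2]: t=0:+1/8709120 t=1:−1/967680 t=2:+1/2419200 = -11/21772800
(3j)²=242/23205 [(7 2 7; -2 0 2)], sign=+1
⇒ 4πI² = 9680/48841
I = (+1)√(9680/48841/(4π)) = 0.12558578
No selection rule forces the value: the integral is nonzero (none).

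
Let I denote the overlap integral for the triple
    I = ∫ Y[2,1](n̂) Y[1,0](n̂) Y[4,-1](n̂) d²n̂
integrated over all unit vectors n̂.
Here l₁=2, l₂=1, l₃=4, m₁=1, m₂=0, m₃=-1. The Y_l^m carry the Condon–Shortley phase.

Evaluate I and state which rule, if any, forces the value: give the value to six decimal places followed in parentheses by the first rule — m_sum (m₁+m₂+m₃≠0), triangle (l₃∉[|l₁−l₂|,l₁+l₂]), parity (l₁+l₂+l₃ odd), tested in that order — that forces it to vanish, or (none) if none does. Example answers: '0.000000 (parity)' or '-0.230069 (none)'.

0.000000 (triangle)

|2−1|≤4≤2+1 violated ⇒ I = 0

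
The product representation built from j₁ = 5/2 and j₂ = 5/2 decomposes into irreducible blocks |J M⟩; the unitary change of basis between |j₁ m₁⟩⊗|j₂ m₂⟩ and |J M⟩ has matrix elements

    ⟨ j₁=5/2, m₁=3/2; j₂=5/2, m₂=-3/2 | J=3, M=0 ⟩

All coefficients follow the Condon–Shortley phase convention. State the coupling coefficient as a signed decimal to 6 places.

+0.521749  (= +√(49/180))

triangle: 2!*3!*3!/9! = 72/362880
(j±m)!: 4!*1!*1!*4!*3!*3! = 20736
prefactor² = (2J+1)*Δ*N² = 144/5
  k=0: +1/(0!*2!*1!*1!*2!*2!) = 1/8
  k=1: −1/(1!*1!*0!*0!*3!*3!) = -1/36
Σ = 7/72  ⇒  CG² = 144/5*(7/72)² = 49/180
CG = +√(49/180) = +0.521749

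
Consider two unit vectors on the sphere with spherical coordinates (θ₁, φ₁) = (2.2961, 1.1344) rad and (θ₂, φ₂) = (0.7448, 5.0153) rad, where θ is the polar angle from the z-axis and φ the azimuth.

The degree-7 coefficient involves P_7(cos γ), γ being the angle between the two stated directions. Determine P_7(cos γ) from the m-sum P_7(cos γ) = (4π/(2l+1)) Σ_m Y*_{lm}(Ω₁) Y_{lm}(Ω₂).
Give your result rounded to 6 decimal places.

0.407799

Term-by-term m-sum for l=7 (normalisation 4π/15 = 0.837758):
  m=-7: (-0.005696, 0.065447) × (-0.028031, 0.017170) = (-0.000964, -0.001932)  (running Σ = (-0.000964, -0.001932))
  m=-6: (-0.188753, -0.108880) × (0.032576, 0.129373) = (0.007937, -0.027966)  (running Σ = (0.006973, -0.029899))
  m=-5: (0.332831, -0.233210) × (0.315934, 0.017787) = (0.109301, -0.067759)  (running Σ = (0.116274, -0.097658))
  m=-4: (0.072216, 0.408946) × (0.161215, -0.429408) = (0.187247, 0.034918)  (running Σ = (0.303521, -0.062740))
  m=-3: (-0.073787, -0.019756) × (-0.247501, -0.192906) = (0.014451, 0.019124)  (running Σ = (0.317972, -0.043616))
  m=-2: (-0.213439, 0.254432) × (0.116284, -0.080552) = (-0.004324, 0.046779)  (running Σ = (0.313648, 0.003163))
  m=-1: (-0.098804, -0.211850) × (-0.114987, -0.367924) = (-0.066584, 0.060712)  (running Σ = (0.247064, 0.063876))
  m=0: (-0.270735, -0.000000) × (0.027164, 0.000000) = (-0.007354, -0.000000)  (running Σ = (0.239710, 0.063876))
  m=1: (0.098804, -0.211850) × (0.114987, -0.367924) = (-0.066584, -0.060712)  (running Σ = (0.173127, 0.003163))
  m=2: (-0.213439, -0.254432) × (0.116284, 0.080552) = (-0.004324, -0.046779)  (running Σ = (0.168802, -0.043616))
  m=3: (0.073787, -0.019756) × (0.247501, -0.192906) = (0.014451, -0.019124)  (running Σ = (0.183254, -0.062740))
  m=4: (0.072216, -0.408946) × (0.161215, 0.429408) = (0.187247, -0.034918)  (running Σ = (0.370501, -0.097658))
  m=5: (-0.332831, -0.233210) × (-0.315934, 0.017787) = (0.109301, 0.067759)  (running Σ = (0.479801, -0.029899))
  m=6: (-0.188753, 0.108880) × (0.032576, -0.129373) = (0.007937, 0.027966)  (running Σ = (0.487739, -0.001932))
  m=7: (0.005696, 0.065447) × (0.028031, 0.017170) = (-0.000964, 0.001932)  (running Σ = (0.486775, 0.000000))
Σ over m = (0.486775, 0.000000); ×(4π/15) → (0.407799, 0.000000). Real part: 0.407799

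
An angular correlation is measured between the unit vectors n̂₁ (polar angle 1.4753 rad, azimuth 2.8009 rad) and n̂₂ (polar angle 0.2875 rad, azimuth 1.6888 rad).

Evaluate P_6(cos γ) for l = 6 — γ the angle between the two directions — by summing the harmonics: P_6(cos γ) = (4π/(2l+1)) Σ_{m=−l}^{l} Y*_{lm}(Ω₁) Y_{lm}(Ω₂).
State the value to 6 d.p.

-0.046838

Term-by-term m-sum for l=6 (normalisation 4π/13 = 0.966644):
  [-6]  conj(Y_{6,-6})(Ω₁) = -0.214276-0.418344i ; Y_{6,-6}(Ω₂) = -0.000191+0.000163i ; Δ = +0.000109+0.000045i
  [-5]  conj(Y_{6,-5})(Ω₁) = +0.020631+0.154593i ; Y_{6,-5}(Ω₂) = -0.001637-0.002444i ; Δ = +0.000344-0.000303i
  [-4]  conj(Y_{6,-4})(Ω₁) = -0.065116+0.308490i ; Y_{6,-4}(Ω₂) = +0.018726-0.009560i ; Δ = +0.001730+0.006399i
  [-3]  conj(Y_{6,-3})(Ω₁) = +0.092672-0.151587i ; Y_{6,-3}(Ω₂) = +0.035129+0.095052i ; Δ = +0.017664+0.003483i
  [-2]  conj(Y_{6,-2})(Ω₁) = +0.210329-0.170567i ; Y_{6,-2}(Ω₂) = -0.314547+0.075645i ; Δ = -0.053256+0.069562i
  [-1]  conj(Y_{6,-1})(Ω₁) = -0.174327+0.061802i ; Y_{6,-1}(Ω₂) = -0.070147-0.591686i ; Δ = +0.048796+0.098812i
  [+0]  conj(Y_{6,0})(Ω₁) = -0.258804-0.000000i ; Y_{6,0}(Ω₂) = +0.306135+0.000000i ; Δ = -0.079229-0.000000i
  [+1]  conj(Y_{6,1})(Ω₁) = +0.174327+0.061802i ; Y_{6,1}(Ω₂) = +0.070147-0.591686i ; Δ = +0.048796-0.098812i
  [+2]  conj(Y_{6,2})(Ω₁) = +0.210329+0.170567i ; Y_{6,2}(Ω₂) = -0.314547-0.075645i ; Δ = -0.053256-0.069562i
  [+3]  conj(Y_{6,3})(Ω₁) = -0.092672-0.151587i ; Y_{6,3}(Ω₂) = -0.035129+0.095052i ; Δ = +0.017664-0.003483i
  [+4]  conj(Y_{6,4})(Ω₁) = -0.065116-0.308490i ; Y_{6,4}(Ω₂) = +0.018726+0.009560i ; Δ = +0.001730-0.006399i
  [+5]  conj(Y_{6,5})(Ω₁) = -0.020631+0.154593i ; Y_{6,5}(Ω₂) = +0.001637-0.002444i ; Δ = +0.000344+0.000303i
  [+6]  conj(Y_{6,6})(Ω₁) = -0.214276+0.418344i ; Y_{6,6}(Ω₂) = -0.000191-0.000163i ; Δ = +0.000109-0.000045i
Accumulated sum -0.048454-0.000000i; after 4π/(2l+1) scaling, -0.046838-0.000000i ⇒ P_6 = -0.046838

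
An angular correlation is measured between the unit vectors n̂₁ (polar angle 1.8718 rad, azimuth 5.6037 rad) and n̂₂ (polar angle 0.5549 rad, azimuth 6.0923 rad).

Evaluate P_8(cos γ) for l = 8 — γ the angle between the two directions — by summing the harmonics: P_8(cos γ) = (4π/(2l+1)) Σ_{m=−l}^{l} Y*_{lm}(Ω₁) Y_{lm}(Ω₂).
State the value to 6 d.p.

Term-by-term m-sum for l=8 (normalisation 4π/17 = 0.739198):
  m=-8: (0.236158, 0.267368) × (0.000134, 0.003057) = (-0.000786, 0.000758)  (running Σ = (-0.000786, 0.000758))
  m=-7: (-0.019488, -0.442538) × (0.004590, 0.019205) = (0.008410, -0.002406)  (running Σ = (0.007624, -0.001648))
  m=-6: (-0.053997, 0.073212) × (0.032686, 0.072128) = (-0.007046, -0.001502)  (running Σ = (0.000578, -0.003149))
  m=-5: (-0.311601, 0.081504) × (0.127096, 0.179402) = (-0.054225, -0.045543)  (running Σ = (-0.053647, -0.048693))
  m=-4: (0.200927, 0.090610) × (0.303908, 0.290906) = (0.034705, 0.085988)  (running Σ = (-0.018943, 0.037295))
  m=-3: (0.103312, 0.204568) × (0.417096, 0.268911) = (-0.011920, 0.113106)  (running Σ = (-0.030862, 0.150402))
  m=-2: (0.055231, -0.256828) × (0.176475, 0.070849) = (0.027943, -0.041411)  (running Σ = (-0.002919, 0.108991))
  m=-1: (0.142777, -0.115337) × (-0.329121, -0.063599) = (-0.054326, 0.028879)  (running Σ = (-0.057246, 0.137871))
  m=0: (-0.272455, -0.000000) × (-0.314968, 0.000000) = (0.085815, 0.000000)  (running Σ = (0.028569, 0.137871))
  m=1: (-0.142777, -0.115337) × (0.329121, -0.063599) = (-0.054326, -0.028879)  (running Σ = (-0.025757, 0.108991))
  m=2: (0.055231, 0.256828) × (0.176475, -0.070849) = (0.027943, 0.041411)  (running Σ = (0.002186, 0.150402))
  m=3: (-0.103312, 0.204568) × (-0.417096, 0.268911) = (-0.011920, -0.113106)  (running Σ = (-0.009734, 0.037295))
  m=4: (0.200927, -0.090610) × (0.303908, -0.290906) = (0.034705, -0.085988)  (running Σ = (0.024971, -0.048693))
  m=5: (0.311601, 0.081504) × (-0.127096, 0.179402) = (-0.054225, 0.045543)  (running Σ = (-0.029254, -0.003149))
  m=6: (-0.053997, -0.073212) × (0.032686, -0.072128) = (-0.007046, 0.001502)  (running Σ = (-0.036300, -0.001648))
  m=7: (0.019488, -0.442538) × (-0.004590, 0.019205) = (0.008410, 0.002406)  (running Σ = (-0.027890, 0.000758))
  m=8: (0.236158, -0.267368) × (0.000134, -0.003057) = (-0.000786, -0.000758)  (running Σ = (-0.028676, -0.000000))
Accumulated sum (-0.028676, -0.000000); after 4π/(2l+1) scaling, (-0.021197, -0.000000) ⇒ P_8 = -0.021197

-0.021197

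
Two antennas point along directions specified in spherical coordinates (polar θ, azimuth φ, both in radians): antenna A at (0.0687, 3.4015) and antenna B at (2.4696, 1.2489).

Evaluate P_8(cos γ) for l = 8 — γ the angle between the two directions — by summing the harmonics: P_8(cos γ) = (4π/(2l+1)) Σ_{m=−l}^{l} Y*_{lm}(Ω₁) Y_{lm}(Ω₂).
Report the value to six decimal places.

Summing Y*_{l m}(θ₁,φ₁)·Y_{l m}(θ₂,φ₂) over m ∈ [−8, 8]; prefactor 4π/(2·8+1) = 0.739198:
  [-8]  conj(Y_{8,-8})(Ω₁) = -0.000000+0.000000i ; Y_{8,-8}(Ω₂) = -0.009813+0.006240i ; Δ = -0.000000-0.000000i
  [-7]  conj(Y_{8,-7})(Ω₁) = +0.000000-0.000000i ; Y_{8,-7}(Ω₂) = +0.045376+0.036881i ; Δ = +0.000000-0.000000i
  [-6]  conj(Y_{8,-6})(Ω₁) = +0.000000+0.000001i ; Y_{8,-6}(Ω₂) = +0.063292-0.167854i ; Δ = +0.000000+0.000000i
  [-5]  conj(Y_{8,-5})(Ω₁) = -0.000004-0.000014i ; Y_{8,-5}(Ω₂) = -0.367861-0.014238i ; Δ = +0.000001+0.000005i
  [-4]  conj(Y_{8,-4})(Ω₁) = +0.000150+0.000256i ; Y_{8,-4}(Ω₂) = +0.134279+0.461385i ; Δ = -0.000098+0.000104i
  [-3]  conj(Y_{8,-3})(Ω₁) = -0.003158-0.003123i ; Y_{8,-3}(Ω₂) = +0.231229-0.159932i ; Δ = -0.001230-0.000217i
  [-2]  conj(Y_{8,-2})(Ω₁) = +0.041128+0.023538i ; Y_{8,-2}(Ω₂) = +0.157681+0.118333i ; Δ = +0.003700+0.008578i
  [-1]  conj(Y_{8,-1})(Ω₁) = -0.314027-0.083507i ; Y_{8,-1}(Ω₂) = +0.123851-0.371374i ; Δ = -0.069905+0.106279i
  [+0]  conj(Y_{8,0})(Ω₁) = +1.066356-0.000000i ; Y_{8,0}(Ω₂) = +0.078394+0.000000i ; Δ = +0.083596+0.000000i
  [+1]  conj(Y_{8,1})(Ω₁) = +0.314027-0.083507i ; Y_{8,1}(Ω₂) = -0.123851-0.371374i ; Δ = -0.069905-0.106279i
  [+2]  conj(Y_{8,2})(Ω₁) = +0.041128-0.023538i ; Y_{8,2}(Ω₂) = +0.157681-0.118333i ; Δ = +0.003700-0.008578i
  [+3]  conj(Y_{8,3})(Ω₁) = +0.003158-0.003123i ; Y_{8,3}(Ω₂) = -0.231229-0.159932i ; Δ = -0.001230+0.000217i
  [+4]  conj(Y_{8,4})(Ω₁) = +0.000150-0.000256i ; Y_{8,4}(Ω₂) = +0.134279-0.461385i ; Δ = -0.000098-0.000104i
  [+5]  conj(Y_{8,5})(Ω₁) = +0.000004-0.000014i ; Y_{8,5}(Ω₂) = +0.367861-0.014238i ; Δ = +0.000001-0.000005i
  [+6]  conj(Y_{8,6})(Ω₁) = +0.000000-0.000001i ; Y_{8,6}(Ω₂) = +0.063292+0.167854i ; Δ = +0.000000-0.000000i
  [+7]  conj(Y_{8,7})(Ω₁) = -0.000000-0.000000i ; Y_{8,7}(Ω₂) = -0.045376+0.036881i ; Δ = +0.000000+0.000000i
  [+8]  conj(Y_{8,8})(Ω₁) = -0.000000-0.000000i ; Y_{8,8}(Ω₂) = -0.009813-0.006240i ; Δ = -0.000000+0.000000i
Σ over m = -0.051467-0.000000i; ×(4π/17) → -0.038044-0.000000i. Real part: -0.038044

-0.038044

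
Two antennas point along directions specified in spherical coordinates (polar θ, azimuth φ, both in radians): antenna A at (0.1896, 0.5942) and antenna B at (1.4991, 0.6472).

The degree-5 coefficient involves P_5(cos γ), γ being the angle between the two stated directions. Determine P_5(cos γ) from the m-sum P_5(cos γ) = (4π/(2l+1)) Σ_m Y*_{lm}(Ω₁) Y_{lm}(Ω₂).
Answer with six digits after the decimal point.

0.342505

Summing Y*_{l m}(θ₁,φ₁)·Y_{l m}(θ₂,φ₂) over m ∈ [−5, 5]; prefactor 4π/(2·5+1) = 1.142397:
  [-5]  conj(Y_{5,-5})(Ω₁) = (-0.000109, 0.000019) ; Y_{5,-5}(Ω₂) = (-0.456160, 0.043193) ; Δ = (0.000049, -0.000013)
  [-4]  conj(Y_{5,-4})(Ω₁) = (-0.001312, 0.001259) ; Y_{5,-4}(Ω₂) = (-0.088564, -0.054640) ; Δ = (0.000185, -0.000040)
  [-3]  conj(Y_{5,-3})(Ω₁) = (-0.003739, 0.017389) ; Y_{5,-3}(Ω₂) = (0.118649, 0.305177) ; Δ = (-0.005750, 0.000922)
  [-2]  conj(Y_{5,-2})(Ω₁) = (0.041769, 0.103853) ; Y_{5,-2}(Ω₂) = (-0.032453, 0.114409) ; Δ = (-0.013237, 0.001408)
  [-1]  conj(Y_{5,-1})(Ω₁) = (0.351710, 0.237635) ; Y_{5,-1}(Ω₂) = (0.236688, -0.178888) ; Δ = (0.125755, -0.006671)
  [+0]  conj(Y_{5,0})(Ω₁) = (0.699509, -0.000000) ; Y_{5,0}(Ω₂) = (0.122670, 0.000000) ; Δ = (0.085809, 0.000000)
  [+1]  conj(Y_{5,1})(Ω₁) = (-0.351710, 0.237635) ; Y_{5,1}(Ω₂) = (-0.236688, -0.178888) ; Δ = (0.125755, 0.006671)
  [+2]  conj(Y_{5,2})(Ω₁) = (0.041769, -0.103853) ; Y_{5,2}(Ω₂) = (-0.032453, -0.114409) ; Δ = (-0.013237, -0.001408)
  [+3]  conj(Y_{5,3})(Ω₁) = (0.003739, 0.017389) ; Y_{5,3}(Ω₂) = (-0.118649, 0.305177) ; Δ = (-0.005750, -0.000922)
  [+4]  conj(Y_{5,4})(Ω₁) = (-0.001312, -0.001259) ; Y_{5,4}(Ω₂) = (-0.088564, 0.054640) ; Δ = (0.000185, 0.000040)
  [+5]  conj(Y_{5,5})(Ω₁) = (0.000109, 0.000019) ; Y_{5,5}(Ω₂) = (0.456160, 0.043193) ; Δ = (0.000049, 0.000013)
Total Σ_m = (0.299812, 0.000000). Multiply by 1.142397: (0.342505, 0.000000). P_5(cos γ) = 0.342505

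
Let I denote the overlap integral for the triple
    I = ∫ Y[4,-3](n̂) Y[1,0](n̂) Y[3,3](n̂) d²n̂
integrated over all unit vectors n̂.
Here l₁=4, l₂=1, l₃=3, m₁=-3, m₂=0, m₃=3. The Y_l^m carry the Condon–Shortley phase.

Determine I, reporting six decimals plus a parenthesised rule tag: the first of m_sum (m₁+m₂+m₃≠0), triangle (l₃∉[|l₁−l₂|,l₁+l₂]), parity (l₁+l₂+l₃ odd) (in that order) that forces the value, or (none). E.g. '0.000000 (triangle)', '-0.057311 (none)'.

-0.162868 (none)

Rules hold: Σm=0, L=8 even, 3≤3≤5.
N = 9·3·7 = 189
Δ = 2!·6!·0!/9! = 1/252
Racah Σ t=1..1: t=1:−1/36 = -1/36
⇒ 3j(4 1 3; 0 0 0)² = 4/63, sgn +1
Racah Σ t=1..1: t=1:−1/720 = -1/720
⇒ 3j(4 1 3; -3 0 3)² = 1/36, sgn -1
4πI² = N·(3j₀)²·(3jₘ)² = 1/3
I = -1·√(0.333333/4π) = -0.16286750
No selection rule forces the value: the integral is nonzero (none).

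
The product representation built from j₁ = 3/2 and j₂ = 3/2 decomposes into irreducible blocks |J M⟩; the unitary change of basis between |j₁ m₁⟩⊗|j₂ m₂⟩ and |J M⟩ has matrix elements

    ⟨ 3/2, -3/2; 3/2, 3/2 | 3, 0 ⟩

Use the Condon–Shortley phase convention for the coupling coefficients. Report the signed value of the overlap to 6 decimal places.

triangle: 0!·3!·3!/7! = 36/5040
(j±m)!: 0!·3!·3!·0!·3!·3! = 1296
prefactor² = (2J+1)·Δ·N² = 324/5
  k=0: +1/(0!·0!·3!·3!·0!·0!) = 1/36
Σ = 1/36  ⇒  CG² = 324/5·(1/36)² = 1/20
CG = +√(1/20) = +0.223607

+√(1/20) = +0.223607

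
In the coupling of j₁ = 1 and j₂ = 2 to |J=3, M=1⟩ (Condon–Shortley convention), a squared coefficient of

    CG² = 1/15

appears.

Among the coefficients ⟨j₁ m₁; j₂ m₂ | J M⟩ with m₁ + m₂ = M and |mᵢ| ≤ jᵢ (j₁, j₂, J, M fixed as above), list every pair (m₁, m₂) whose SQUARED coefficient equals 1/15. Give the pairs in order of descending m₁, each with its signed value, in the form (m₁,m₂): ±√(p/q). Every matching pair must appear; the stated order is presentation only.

(-1,2): +√(1/15)

Admissible pairs with m₁+m₂ = M = 1: (-1,2), (0,1), (1,0)
  (m₁,m₂)=(1,0): CG² = 2/5, CG = +√(2/5)
  (m₁,m₂)=(0,1): CG² = 8/15, CG = +√(8/15)
  (m₁,m₂)=(-1,2): CG² = 1/15, CG = +√(1/15)   ← matches the target
Pairs with CG² = 1/15: (-1,2): +√(1/15)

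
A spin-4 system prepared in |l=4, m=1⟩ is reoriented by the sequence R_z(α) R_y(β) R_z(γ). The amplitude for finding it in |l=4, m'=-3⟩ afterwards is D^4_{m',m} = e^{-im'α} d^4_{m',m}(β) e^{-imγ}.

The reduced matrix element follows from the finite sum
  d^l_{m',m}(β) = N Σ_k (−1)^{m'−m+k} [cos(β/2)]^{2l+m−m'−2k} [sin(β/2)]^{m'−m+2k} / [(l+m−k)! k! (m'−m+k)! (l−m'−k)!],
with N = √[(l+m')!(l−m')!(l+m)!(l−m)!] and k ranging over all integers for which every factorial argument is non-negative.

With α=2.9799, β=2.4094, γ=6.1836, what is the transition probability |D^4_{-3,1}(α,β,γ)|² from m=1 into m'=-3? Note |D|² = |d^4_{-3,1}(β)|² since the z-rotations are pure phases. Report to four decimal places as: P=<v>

First d^4_{-3,1}(β=2.4094), then the phase factors e^{-i(-3)α} and e^{-i(1)γ}:
Half-angle: c=0.357973, s=0.933732. N=√(1·5040·120·6)=1904.940944
k: max(0,(1)−(-3))=4 … min(4+(1),4−(-3))=5
  k=4: (−1)^0·1904.9409/(144)·0.3580^4·0.9337^4 = +0.165124
  k=5: (−1)^1·1904.9409/(240)·0.3580^2·0.9337^6 = -0.674069
d^4_{-3,1}(2.4094) = +0.165124 -0.674069 = -0.508945
|D^4_{-3,1}|² = |d^4_{-3,1}(β)|² = (-0.508945)² = 0.259025 (the z-rotation phases have unit modulus)

P=0.2590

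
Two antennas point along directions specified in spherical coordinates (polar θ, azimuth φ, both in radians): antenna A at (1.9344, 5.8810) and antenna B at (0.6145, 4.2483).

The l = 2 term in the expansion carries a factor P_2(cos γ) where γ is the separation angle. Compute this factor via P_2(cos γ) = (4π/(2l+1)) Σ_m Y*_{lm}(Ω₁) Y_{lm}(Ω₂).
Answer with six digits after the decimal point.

-0.342614

Addition theorem: P_2(cos γ) = (4π/5) Σ_m Y*_{lm}(Ω₁) Y_{lm}(Ω₂), m = −2…2:
  m=-2: (+0.234021-0.243073i) × (-0.076950-0.102789i) = -0.042993-0.005350i  (running Σ = -0.042993-0.005350i)
  m=-1: (-0.236300+0.100515i) × (-0.162898+0.325437i) = +0.005781-0.093274i  (running Σ = -0.037212-0.098625i)
  m=0: (-0.195716-0.000000i) × (+0.316265+0.000000i) = -0.061898-0.000000i  (running Σ = -0.099110-0.098625i)
  m=1: (+0.236300+0.100515i) × (+0.162898+0.325437i) = +0.005781+0.093274i  (running Σ = -0.093329-0.005350i)
  m=2: (+0.234021+0.243073i) × (-0.076950+0.102789i) = -0.042993+0.005350i  (running Σ = -0.136322-0.000000i)
Accumulated sum -0.136322-0.000000i; after 4π/(2l+1) scaling, -0.342614-0.000000i ⇒ P_2 = -0.342614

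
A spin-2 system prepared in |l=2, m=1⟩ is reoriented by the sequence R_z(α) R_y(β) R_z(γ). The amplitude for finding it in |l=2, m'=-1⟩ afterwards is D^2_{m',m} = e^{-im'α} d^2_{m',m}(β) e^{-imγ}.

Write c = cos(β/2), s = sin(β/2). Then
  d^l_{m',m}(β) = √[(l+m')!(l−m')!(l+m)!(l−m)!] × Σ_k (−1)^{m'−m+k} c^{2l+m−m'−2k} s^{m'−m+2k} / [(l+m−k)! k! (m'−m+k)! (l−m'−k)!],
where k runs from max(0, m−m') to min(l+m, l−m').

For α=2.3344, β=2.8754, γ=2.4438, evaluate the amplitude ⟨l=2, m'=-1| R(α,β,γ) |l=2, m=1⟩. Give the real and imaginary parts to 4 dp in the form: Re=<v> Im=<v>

Split into d^2_{-1,1}(β=2.8754) × two z-phases.
c=cos(2.875400/2)=0.132704, s=sin(2.875400/2)=0.991156; N=√[1·6·6·1]=6.000000
k: max(0,(1)−(-1))=2 … min(2+(1),2−(-1))=3
  k=2: (−1)^0·6.0000/(2)·0.1327^2·0.9912^2 = +0.051900
  k=3: (−1)^1·6.0000/(6)·0.1327^0·0.9912^4 = -0.965090
d^2_{-1,1}(2.8754) = +0.051900 -0.965090 = -0.913189
Attach z-rotation phases: D = e^{-i(-1)(2.3344)}·(-0.913189)·e^{-i(1)(2.4438)} = -0.907730+0.099704i

Re=-0.9077 Im=0.0997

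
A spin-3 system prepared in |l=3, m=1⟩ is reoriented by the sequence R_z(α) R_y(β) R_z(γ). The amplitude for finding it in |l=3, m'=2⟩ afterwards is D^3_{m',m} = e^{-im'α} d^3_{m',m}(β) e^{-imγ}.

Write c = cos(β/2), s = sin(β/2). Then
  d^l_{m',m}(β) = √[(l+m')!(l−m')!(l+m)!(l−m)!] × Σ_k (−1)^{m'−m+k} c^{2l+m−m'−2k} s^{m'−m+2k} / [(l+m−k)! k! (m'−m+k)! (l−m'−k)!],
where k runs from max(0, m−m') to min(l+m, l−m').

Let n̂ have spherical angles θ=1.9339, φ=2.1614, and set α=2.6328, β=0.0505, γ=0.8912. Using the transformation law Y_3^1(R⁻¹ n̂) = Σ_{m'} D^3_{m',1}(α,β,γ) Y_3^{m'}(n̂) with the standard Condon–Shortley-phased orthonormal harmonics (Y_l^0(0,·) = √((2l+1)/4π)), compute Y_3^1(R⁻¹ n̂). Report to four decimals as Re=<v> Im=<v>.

Re=0.0337 Im=-0.1533

Need the full column D^3_{m',1} for m'=−3..3 at α=2.6328, β=0.0505, γ=0.8912.
cos(β/2)=0.999681, sin(β/2)=0.025247
d^3_{-3,1}: single k=4 term ⇒ +0.000002;  D = +0.000001+0.000001i
d^3_{-2,1}: k∈[3..4] ⇒ +0.000102 -0.000000 = +0.000102;  D = -0.000034-0.000096i
d^3_{-1,1}: k∈[2..4] ⇒ +0.003820 -0.000003 +0.000000 = +0.003816;  D = -0.000649+0.003761i
d^3_{0,1}: k∈[1..3] ⇒ +0.087320 -0.000167 +0.000000 = +0.087153;  D = +0.054774-0.067790i
d^3_{1,1}: k∈[0..2] ⇒ +0.998089 -0.005093 +0.000002 = +0.992998;  D = -0.921273+0.370542i
d^3_{2,1}: k∈[0..1] ⇒ -0.079712 +0.000102 = -0.079610;  D = -0.078975-0.010035i
d^3_{3,1}: single k=0 term ⇒ +0.002466;  D = -0.001985-0.001463i
Y_3^{m'}(θ=1.9339,φ=2.1614) and Σ D·Y over m':
  (+0.0000+0.0000i)·(+0.3340-0.0680i)  (-0.0000-0.0001i)·(+0.1205-0.2934i)  (-0.0006+0.0038i)·(+0.0621+0.0927i)  (+0.0548-0.0678i)·(+0.3140+0.0000i)  (-0.9213+0.3705i)·(-0.0621+0.0927i)  (-0.0790-0.0100i)·(+0.1205+0.2934i)  (-0.0020-0.0015i)·(-0.3340-0.0680i)
Y_3^1(R⁻¹ n̂) = +0.033669-0.153254i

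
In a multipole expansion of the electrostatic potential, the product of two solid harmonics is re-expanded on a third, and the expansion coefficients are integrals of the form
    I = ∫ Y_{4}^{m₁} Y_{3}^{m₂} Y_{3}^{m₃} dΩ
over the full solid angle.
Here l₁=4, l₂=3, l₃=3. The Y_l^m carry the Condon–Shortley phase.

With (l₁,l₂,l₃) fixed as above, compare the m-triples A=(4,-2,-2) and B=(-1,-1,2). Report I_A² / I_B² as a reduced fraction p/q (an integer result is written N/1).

35/16

Same 4,3,3: normalisation and zero-m 3j drop out of the ratio.
A: Δ: 4! 4! 2! / 11! → 1/34650; sum: t=0:+1/576 = 1/576; 3j²(4 3 3; 4 -2 -2) = Δ·Π!·Σ² = 5/99  (sign -1)
B: Δ: 4! 4! 2! / 11! → 1/34650; sum: t=1:−1/144 t=2:+1/48 = 1/72; 3j²(4 3 3; -1 -1 2) = Δ·Π!·Σ² = 16/693  (sign -1)
I_A²/I_B² = (5/99)/(16/693) = 35/16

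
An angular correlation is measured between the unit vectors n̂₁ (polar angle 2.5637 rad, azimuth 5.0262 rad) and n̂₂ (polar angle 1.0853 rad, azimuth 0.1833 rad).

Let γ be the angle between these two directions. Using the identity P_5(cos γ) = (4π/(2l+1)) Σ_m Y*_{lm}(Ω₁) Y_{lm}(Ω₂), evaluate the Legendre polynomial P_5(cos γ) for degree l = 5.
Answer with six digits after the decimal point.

Addition theorem: P_5(cos γ) = (4π/11) Σ_m Y*_{lm}(Ω₁) Y_{lm}(Ω₂), m = −5…5:
  m=-5: Y*=+0.022576-0.000039i  Y=+0.152871-0.199309i  product +0.003443-0.004506i
  m=-4: Y*=-0.033972-0.104062i  Y=+0.311402-0.280479i  product -0.039766-0.022877i
  m=-3: Y*=-0.242262+0.176401i  Y=+0.195861-0.120056i  product -0.026272+0.063635i
  m=-2: Y*=+0.378805+0.274815i  Y=-0.200243+0.076885i  product -0.096982-0.025906i
  m=-1: Y*=+0.081804-0.252065i  Y=-0.293240+0.054361i  product -0.010286+0.078362i
  m=+0: Y*=+0.303745-0.000000i  Y=+0.149765+0.000000i  product +0.045490+0.000000i
  m=+1: Y*=-0.081804-0.252065i  Y=+0.293240+0.054361i  product -0.010286-0.078362i
  m=+2: Y*=+0.378805-0.274815i  Y=-0.200243-0.076885i  product -0.096982+0.025906i
  m=+3: Y*=+0.242262+0.176401i  Y=-0.195861-0.120056i  product -0.026272-0.063635i
  m=+4: Y*=-0.033972+0.104062i  Y=+0.311402+0.280479i  product -0.039766+0.022877i
  m=+5: Y*=-0.022576-0.000039i  Y=-0.152871-0.199309i  product +0.003443+0.004506i
Total Σ_m = -0.294234+0.000000i. Multiply by 1.142397: -0.336133+0.000000i. P_5(cos γ) = -0.336133

-0.336133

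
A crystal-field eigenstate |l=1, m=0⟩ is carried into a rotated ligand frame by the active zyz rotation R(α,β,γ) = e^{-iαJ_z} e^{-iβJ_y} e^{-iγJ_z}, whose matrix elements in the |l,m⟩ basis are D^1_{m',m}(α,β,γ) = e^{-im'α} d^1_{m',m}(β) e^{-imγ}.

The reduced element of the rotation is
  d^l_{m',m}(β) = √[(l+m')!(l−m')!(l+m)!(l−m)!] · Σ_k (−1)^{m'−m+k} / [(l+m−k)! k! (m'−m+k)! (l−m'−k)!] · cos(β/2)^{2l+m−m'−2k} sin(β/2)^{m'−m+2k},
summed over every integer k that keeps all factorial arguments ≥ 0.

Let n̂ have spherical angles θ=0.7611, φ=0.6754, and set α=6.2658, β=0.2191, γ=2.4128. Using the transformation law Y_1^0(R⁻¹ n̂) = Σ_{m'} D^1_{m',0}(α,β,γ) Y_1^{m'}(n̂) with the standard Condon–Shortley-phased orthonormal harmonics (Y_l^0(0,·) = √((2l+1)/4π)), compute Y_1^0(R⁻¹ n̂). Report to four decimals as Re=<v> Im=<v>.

Need the full column D^1_{m',0} for m'=−1..1 at α=6.2658, β=0.2191, γ=2.4128.
cos(β/2)=0.994005, sin(β/2)=0.109331
d^1_{-1,0}: single k=1 term ⇒ +0.153691;  D = +0.153667-0.002672i
d^1_{0,0}: k∈[0..1] ⇒ +0.988047 -0.011953 = +0.976093;  D = +0.976093+0.000000i
d^1_{1,0}: single k=0 term ⇒ -0.153691;  D = -0.153667-0.002672i
Y_1^{m'}(θ=0.7611,φ=0.6754) and Σ D·Y over m':
  (+0.1537-0.0027i)·(+0.1860-0.1490i)  (+0.9761+0.0000i)·(+0.3538+0.0000i)  (-0.1537-0.0027i)·(-0.1860-0.1490i)
Y_1^0(R⁻¹ n̂) = +0.401690+0.000000i

Re=0.4017 Im=0.0000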